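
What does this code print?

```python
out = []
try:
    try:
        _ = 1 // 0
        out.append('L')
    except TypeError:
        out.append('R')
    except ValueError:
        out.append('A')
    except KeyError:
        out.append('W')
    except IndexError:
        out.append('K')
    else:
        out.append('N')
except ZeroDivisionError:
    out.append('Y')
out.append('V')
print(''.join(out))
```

Execution trace: 'Y' (outer except ZeroDivisionError) → 'V' (after the try/except). Output: YV

Answer: YV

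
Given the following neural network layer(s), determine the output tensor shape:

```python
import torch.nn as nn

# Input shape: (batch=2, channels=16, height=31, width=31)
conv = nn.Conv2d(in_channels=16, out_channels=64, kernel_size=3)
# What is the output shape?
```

Input: (2, 16, 31, 31) -> Output: (2, 64, 29, 29)

Answer: (2, 64, 29, 29)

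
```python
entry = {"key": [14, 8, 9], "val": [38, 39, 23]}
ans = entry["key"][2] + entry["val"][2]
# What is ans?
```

Trace:
`entry = {"key": [14, 8, 9], "val": [38, 39, 23]}` → entry = {'key': [14, 8, 9], 'val': [38, 39, 23]}
`ans = entry["key"][2] + entry["val"][2]` → ans = 32
So ans = 32

Answer: 32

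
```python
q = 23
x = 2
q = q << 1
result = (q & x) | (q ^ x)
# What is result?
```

Trace:
`q = 23` → q = 23
`x = 2` → x = 2
`q = q << 1` → q = 46
`result = (q & x) | (q ^ x)` → result = 46
So result = 46

Answer: 46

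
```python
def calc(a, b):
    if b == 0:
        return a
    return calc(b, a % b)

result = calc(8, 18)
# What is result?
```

calc(8, 18) -> calc(18, 8) -> calc(8, 2) -> calc(2, 0) -> 2

Answer: 2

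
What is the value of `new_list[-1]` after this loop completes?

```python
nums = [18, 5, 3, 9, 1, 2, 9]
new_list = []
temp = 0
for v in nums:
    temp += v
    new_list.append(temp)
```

Cumulative sum ends at 47
`new_list` takes the values: [] → [18] → [18, 23] → [18, 23, 26] → [18, 23, 26, 35] → [18, 23, 26, 35, 36] → [18, 23, 26, 35, 36, 38] → [18, 23, 26, 35, 36, 38, 47]
So `new_list[-1]` = 47

Answer: 47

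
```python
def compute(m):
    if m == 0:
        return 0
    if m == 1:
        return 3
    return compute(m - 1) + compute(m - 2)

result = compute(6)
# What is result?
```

Build up from base cases: compute(0)=0, compute(1)=3, compute(2)=3, compute(3)=6, compute(4)=9, compute(5)=15, compute(6)=24

Answer: 24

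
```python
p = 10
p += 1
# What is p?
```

Trace:
`p = 10` → p = 10
`p += 1` → p = 11
So p = 11

Answer: 11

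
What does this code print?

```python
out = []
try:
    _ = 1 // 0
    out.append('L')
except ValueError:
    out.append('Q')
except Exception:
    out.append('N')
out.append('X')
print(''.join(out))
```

Execution trace: 'N' (except Exception) → 'X' (after the try/except). Output: NX

Answer: NX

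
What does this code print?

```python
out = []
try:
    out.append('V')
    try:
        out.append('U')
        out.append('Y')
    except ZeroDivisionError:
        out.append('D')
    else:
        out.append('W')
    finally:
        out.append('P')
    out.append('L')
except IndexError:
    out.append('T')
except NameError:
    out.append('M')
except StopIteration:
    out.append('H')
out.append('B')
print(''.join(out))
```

Execution trace: 'V' (try body) → 'U' (inner try body) → 'Y' (inner try body, no exception) → 'W' (inner else) → 'P' (inner finally) → 'L' (try body, no exception) → 'B' (after the try/except). Output: VUYWPLB

Answer: VUYWPLB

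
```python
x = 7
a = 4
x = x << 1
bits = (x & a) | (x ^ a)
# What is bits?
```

Trace:
`x = 7` → x = 7
`a = 4` → a = 4
`x = x << 1` → x = 14
`bits = (x & a) | (x ^ a)` → bits = 14
So bits = 14

Answer: 14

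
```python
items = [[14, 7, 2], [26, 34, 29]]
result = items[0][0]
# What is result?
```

Trace:
`items = [[14, 7, 2], [26, 34, 29]]` → items = [[14, 7, 2], [26, 34, 29]]
`result = items[0][0]` → result = 14
So result = 14

Answer: 14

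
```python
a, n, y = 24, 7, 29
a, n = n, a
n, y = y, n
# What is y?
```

Trace:
`a, n, y = 24, 7, 29` → a = 24; n = 7; y = 29
`a, n = n, a` → a = 7; n = 24
`n, y = y, n` → n = 29; y = 24
So y = 24

Answer: 24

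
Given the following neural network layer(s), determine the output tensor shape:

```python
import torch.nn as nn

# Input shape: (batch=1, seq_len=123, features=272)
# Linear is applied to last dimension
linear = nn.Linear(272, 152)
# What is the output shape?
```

Input: (1, 123, 272) -> Output: (1, 123, 152)

Answer: (1, 123, 152)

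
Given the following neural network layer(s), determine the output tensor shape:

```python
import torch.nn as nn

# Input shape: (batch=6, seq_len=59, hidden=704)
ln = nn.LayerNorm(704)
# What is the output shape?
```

Input: (6, 59, 704) -> Output: (6, 59, 704)

Answer: (6, 59, 704)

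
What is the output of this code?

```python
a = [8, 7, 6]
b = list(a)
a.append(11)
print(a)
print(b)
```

Key concept: list() constructor creates copy.
Step by step:
`a = [8, 7, 6]` → a = [8, 7, 6]
`b = list(a)` → b = [8, 7, 6]
`a.append(11)` → a = [8, 7, 6, 11]
`print(a)` → prints [8, 7, 6, 11]
`print(b)` → prints [8, 7, 6]

Answer:
[8, 7, 6, 11]
[8, 7, 6]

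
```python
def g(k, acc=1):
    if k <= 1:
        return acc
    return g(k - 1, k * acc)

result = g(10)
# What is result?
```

Accumulator trace (n, acc): (10, 1) -> (9, 10) -> (8, 90) -> (7, 720) -> (6, 5040) -> (5, 30240) -> (4, 151200) -> (3, 604800) -> (2, 1814400) -> (1, 3628800) -> return 3628800

Answer: 3628800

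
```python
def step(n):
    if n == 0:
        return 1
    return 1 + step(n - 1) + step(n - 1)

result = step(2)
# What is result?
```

step(n) = 1 + 2·step(n-1), step(0)=1. Closed form: (1+1)·2^2 - 1 = 7.

Answer: 7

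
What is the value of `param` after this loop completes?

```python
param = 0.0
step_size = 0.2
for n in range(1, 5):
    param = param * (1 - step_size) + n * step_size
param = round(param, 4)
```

Moving average with lr=0.2
`param` takes the values: 0.0 → 0.2 → 0.56 → 1.048 → 1.6384

Answer: 1.6384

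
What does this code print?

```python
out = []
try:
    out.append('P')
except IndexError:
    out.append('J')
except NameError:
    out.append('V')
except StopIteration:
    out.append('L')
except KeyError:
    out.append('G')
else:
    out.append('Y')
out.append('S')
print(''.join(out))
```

Execution trace: 'P' (try body, no exception) → 'Y' (else) → 'S' (after the try/except). Output: PYS

Answer: PYS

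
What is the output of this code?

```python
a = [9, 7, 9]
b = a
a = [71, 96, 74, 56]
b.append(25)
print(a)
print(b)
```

Key concept: rebinding vs mutation: a is rebound to a new list, b still points at the original.
Step by step:
`a = [9, 7, 9]` → a = [9, 7, 9]
`b = a` → b = [9, 7, 9] (same object as a)
`a = [71, 96, 74, 56]` → a = [71, 96, 74, 56]
`b.append(25)` → b = [9, 7, 9, 25]
`print(a)` → prints [71, 96, 74, 56]
`print(b)` → prints [9, 7, 9, 25]

Answer:
[71, 96, 74, 56]
[9, 7, 9, 25]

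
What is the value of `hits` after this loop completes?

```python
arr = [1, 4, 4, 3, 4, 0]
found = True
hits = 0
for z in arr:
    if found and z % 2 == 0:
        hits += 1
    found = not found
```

Count even values at even positions
`hits` takes the values: 0 → 1 → 2

Answer: 2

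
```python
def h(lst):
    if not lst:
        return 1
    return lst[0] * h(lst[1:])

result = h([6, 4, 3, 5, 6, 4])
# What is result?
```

Product over [6, 4, 3, 5, 6, 4] = 6 * 4 * 3 * 5 * 6 * 4 = 8640

Answer: 8640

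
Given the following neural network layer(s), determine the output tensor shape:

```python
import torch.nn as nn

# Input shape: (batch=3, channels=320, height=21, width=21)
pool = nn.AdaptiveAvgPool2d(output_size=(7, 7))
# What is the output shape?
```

Input: (3, 320, 21, 21) -> Output: (3, 320, 7, 7)

Answer: (3, 320, 7, 7)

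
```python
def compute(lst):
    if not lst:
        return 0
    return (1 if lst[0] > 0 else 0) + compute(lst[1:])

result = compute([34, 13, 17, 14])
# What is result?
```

Count of positive elements in [34, 13, 17, 14] = 4

Answer: 4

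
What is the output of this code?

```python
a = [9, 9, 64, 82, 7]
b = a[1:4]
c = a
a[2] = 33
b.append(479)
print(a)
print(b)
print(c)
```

Key concept: slice vs alias.
Step by step:
`a = [9, 9, 64, 82, 7]` → a = [9, 9, 64, 82, 7]
`b = a[1:4]` → b = [9, 64, 82]
`c = a` → c = [9, 9, 64, 82, 7] (same object as a)
`a[2] = 33` → a = [9, 9, 33, 82, 7] (same object as c); c = [9, 9, 33, 82, 7] (same object as a)
`b.append(479)` → b = [9, 64, 82, 479]
`print(a)` → prints [9, 9, 33, 82, 7]
`print(b)` → prints [9, 64, 82, 479]
`print(c)` → prints [9, 9, 33, 82, 7]

Answer:
[9, 9, 33, 82, 7]
[9, 64, 82, 479]
[9, 9, 33, 82, 7]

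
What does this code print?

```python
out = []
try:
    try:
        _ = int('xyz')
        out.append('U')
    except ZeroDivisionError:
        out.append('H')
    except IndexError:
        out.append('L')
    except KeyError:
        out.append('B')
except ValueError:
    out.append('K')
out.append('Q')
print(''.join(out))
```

Execution trace: 'K' (outer except ValueError) → 'Q' (after the try/except). Output: KQ

Answer: KQ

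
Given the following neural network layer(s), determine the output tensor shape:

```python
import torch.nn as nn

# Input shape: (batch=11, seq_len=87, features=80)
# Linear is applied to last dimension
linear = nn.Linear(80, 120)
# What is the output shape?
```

Input: (11, 87, 80) -> Output: (11, 87, 120)

Answer: (11, 87, 120)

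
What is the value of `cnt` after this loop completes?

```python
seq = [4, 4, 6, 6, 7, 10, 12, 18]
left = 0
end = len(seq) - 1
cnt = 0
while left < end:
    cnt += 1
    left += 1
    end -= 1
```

Iterations until pointers meet (list length 8)
`cnt` takes the values: 0 → 1 → 2 → 3 → 4

Answer: 4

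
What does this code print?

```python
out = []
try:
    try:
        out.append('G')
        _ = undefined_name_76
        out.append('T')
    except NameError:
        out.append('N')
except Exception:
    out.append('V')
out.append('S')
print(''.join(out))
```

Execution trace: 'G' (inner try body) → 'N' (inner except NameError) → 'S' (after the try/except). Output: GNS

Answer: GNS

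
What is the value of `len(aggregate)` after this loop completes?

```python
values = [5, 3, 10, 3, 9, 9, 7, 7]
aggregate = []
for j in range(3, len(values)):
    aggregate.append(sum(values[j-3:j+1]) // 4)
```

Number of 4-element averages
`aggregate` takes the values: [] → [5] → [5, 6] → [5, 6, 7] → [5, 6, 7, 7] → [5, 6, 7, 7, 8]
So `len(aggregate)` = 5

Answer: 5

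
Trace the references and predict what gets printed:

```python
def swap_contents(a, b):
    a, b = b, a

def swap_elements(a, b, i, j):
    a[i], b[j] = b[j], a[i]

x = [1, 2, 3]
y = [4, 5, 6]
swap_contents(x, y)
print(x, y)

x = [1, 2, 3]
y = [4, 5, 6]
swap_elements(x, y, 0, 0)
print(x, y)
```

Key concept: parameter rebinding vs mutation.
Step by step:
`x = [1, 2, 3]` → x = [1, 2, 3]
`y = [4, 5, 6]` → y = [4, 5, 6]
`swap_contents(x, y)` → no visible change to tracked variables
`print(x, y)` → prints [1, 2, 3] [4, 5, 6]
`x = [1, 2, 3]` → x = [1, 2, 3]
`y = [4, 5, 6]` → y = [4, 5, 6]
`swap_elements(x, y, 0, 0)` → x = [4, 2, 3]; y = [1, 5, 6]
`print(x, y)` → prints [4, 2, 3] [1, 5, 6]

Answer:
[1, 2, 3] [4, 5, 6]
[4, 2, 3] [1, 5, 6]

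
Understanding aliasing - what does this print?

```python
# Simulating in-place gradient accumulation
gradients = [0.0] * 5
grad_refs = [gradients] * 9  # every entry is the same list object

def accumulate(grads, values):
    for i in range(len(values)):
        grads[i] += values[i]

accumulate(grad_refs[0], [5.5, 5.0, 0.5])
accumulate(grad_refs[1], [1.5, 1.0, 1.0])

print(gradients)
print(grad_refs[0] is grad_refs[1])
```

Key concept: gradient accumulation aliasing.
Step by step:
`gradients = [0.0] * 5` → gradients = [0.0, 0.0, 0.0, 0.0, 0.0]
`grad_refs = [gradients] * 9` → grad_refs = [[0.0, 0.0, 0.0, 0.0, 0.0], [0.0, 0.0, 0.0, 0.0, 0.0], [0.0, 0.0, 0.0, 0.0, 0.0], [0.0, 0.0, 0.0, 0.0, 0.0], [0.0, 0.0, 0.0, 0.0, 0.0], [0.0, 0.0, 0.0, 0.0, 0.0], [0.0, 0.0, 0.0, 0.0, 0.0], [0.0, 0.0, 0.0, 0.0, 0.0], [0.0, 0.0, 0.0, 0.0, 0.0]]
`accumulate(grad_refs[0], [5.5, 5.0, 0.5])` → gradients = [5.5, 5.0, 0.5, 0.0, 0.0]; grad_refs = [[5.5, 5.0, 0.5, 0.0, 0.0], [5.5, 5.0, 0.5, 0.0, 0.0], [5.5, 5.0, 0.5, 0.0, 0.0], [5.5, 5.0, 0.5, 0.0, 0.0], [5.5, 5.0, 0.5, 0.0, 0.0], [5.5, 5.0, 0.5, 0.0, 0.0], [5.5, 5.0, 0.5, 0.0, 0.0], [5.5, 5.0, 0.5, 0.0, 0.0], [5.5, 5.0, 0.5, 0.0, 0.0]]
`accumulate(grad_refs[1], [1.5, 1.0, 1.0])` → gradients = [7.0, 6.0, 1.5, 0.0, 0.0]; grad_refs = [[7.0, 6.0, 1.5, 0.0, 0.0], [7.0, 6.0, 1.5, 0.0, 0.0], [7.0, 6.0, 1.5, 0.0, 0.0], [7.0, 6.0, 1.5, 0.0, 0.0], [7.0, 6.0, 1.5, 0.0, 0.0], [7.0, 6.0, 1.5, 0.0, 0.0], [7.0, 6.0, 1.5, 0.0, 0.0], [7.0, 6.0, 1.5, 0.0, 0.0], [7.0, 6.0, 1.5, 0.0, 0.0]]
`print(gradients)` → prints [7.0, 6.0, 1.5, 0.0, 0.0]
`print(grad_refs[0] is grad_refs[1])` → prints True

Answer:
[7.0, 6.0, 1.5, 0.0, 0.0]
True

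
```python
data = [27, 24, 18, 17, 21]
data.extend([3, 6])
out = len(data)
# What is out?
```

Trace:
`data = [27, 24, 18, 17, 21]` → data = [27, 24, 18, 17, 21]
`data.extend([3, 6])` → data = [27, 24, 18, 17, 21, 3, 6]
`out = len(data)` → out = 7
So out = 7

Answer: 7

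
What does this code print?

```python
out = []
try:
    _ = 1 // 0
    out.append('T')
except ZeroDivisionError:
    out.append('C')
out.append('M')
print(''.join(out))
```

Execution trace: 'C' (except ZeroDivisionError) → 'M' (after the try/except). Output: CM

Answer: CM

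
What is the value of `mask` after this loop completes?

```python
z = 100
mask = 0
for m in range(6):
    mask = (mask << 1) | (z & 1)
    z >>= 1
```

Reverse lowest 6 bits of 100
`mask` takes the values: 0 → 1 → 2 → 4 → 9

Answer: 9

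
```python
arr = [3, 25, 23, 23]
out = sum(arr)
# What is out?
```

Trace:
`arr = [3, 25, 23, 23]` → arr = [3, 25, 23, 23]
`out = sum(arr)` → out = 74
So out = 74

Answer: 74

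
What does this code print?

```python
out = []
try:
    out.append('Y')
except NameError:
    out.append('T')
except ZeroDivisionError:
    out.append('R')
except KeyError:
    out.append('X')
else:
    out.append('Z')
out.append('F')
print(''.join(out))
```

Execution trace: 'Y' (try body, no exception) → 'Z' (else) → 'F' (after the try/except). Output: YZF

Answer: YZF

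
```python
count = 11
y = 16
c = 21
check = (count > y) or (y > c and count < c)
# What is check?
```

Trace:
`count = 11` → count = 11
`y = 16` → y = 16
`c = 21` → c = 21
`check = (count > y) or (y > c and count < c)` → check = False
So check = False

Answer: False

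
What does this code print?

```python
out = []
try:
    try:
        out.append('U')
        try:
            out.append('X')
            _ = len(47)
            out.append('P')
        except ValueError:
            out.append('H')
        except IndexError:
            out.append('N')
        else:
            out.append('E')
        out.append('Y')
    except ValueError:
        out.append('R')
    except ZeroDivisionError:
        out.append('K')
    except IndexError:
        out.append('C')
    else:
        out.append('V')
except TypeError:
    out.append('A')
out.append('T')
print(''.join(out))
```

Execution trace: 'U' (try body) → 'X' (inner try body) → 'A' (outer except TypeError) → 'T' (after the try/except). Output: UXAT

Answer: UXAT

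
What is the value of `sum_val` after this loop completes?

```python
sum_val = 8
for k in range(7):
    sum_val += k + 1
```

Start at 8, add 1 to 7 = 36
`sum_val` takes the values: 8 → 9 → 11 → 14 → 18 → 23 → 29 → 36

Answer: 36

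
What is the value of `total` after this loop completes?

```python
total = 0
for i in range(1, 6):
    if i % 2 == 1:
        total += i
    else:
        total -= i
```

Add odd, subtract even
`total` takes the values: 0 → 1 → -1 → 2 → -2 → 3

Answer: 3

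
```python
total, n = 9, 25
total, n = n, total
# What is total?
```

Trace:
`total, n = 9, 25` → total = 9; n = 25
`total, n = n, total` → total = 25; n = 9
So total = 25

Answer: 25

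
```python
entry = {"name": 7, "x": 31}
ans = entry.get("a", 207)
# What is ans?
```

Trace:
`entry = {"name": 7, "x": 31}` → entry = {'name': 7, 'x': 31}
`ans = entry.get("a", 207)` → ans = 207
So ans = 207

Answer: 207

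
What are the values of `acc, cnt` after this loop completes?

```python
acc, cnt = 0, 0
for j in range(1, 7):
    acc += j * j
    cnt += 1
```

Sum of squares and count
`acc, cnt` takes the values: (0, 0) → (1, 0) → (1, 1) → (5, 1) → (5, 2) → (14, 2) → (14, 3) → (30, 3) → (30, 4) → (55, 4) → (55, 5) → (91, 5) → (91, 6)

Answer: 91, 6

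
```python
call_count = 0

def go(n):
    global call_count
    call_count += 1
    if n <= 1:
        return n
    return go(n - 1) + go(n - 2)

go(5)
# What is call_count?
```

Calls(n) = 1 + Calls(n-1) + Calls(n-2); Calls(0)=Calls(1)=1. For n=5 this gives 15.

Answer: 15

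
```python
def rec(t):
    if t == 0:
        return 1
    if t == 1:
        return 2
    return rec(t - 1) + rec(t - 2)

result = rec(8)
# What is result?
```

Build up from base cases: rec(0)=1, rec(1)=2, rec(2)=3, rec(3)=5, rec(4)=8, rec(5)=13, rec(6)=21, ..., rec(8)=55

Answer: 55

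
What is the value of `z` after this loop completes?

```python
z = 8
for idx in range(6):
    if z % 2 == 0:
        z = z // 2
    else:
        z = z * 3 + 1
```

Collatz-style transformation from 8
`z` takes the values: 8 → 4 → 2 → 1 → 4 → 2 → 1

Answer: 1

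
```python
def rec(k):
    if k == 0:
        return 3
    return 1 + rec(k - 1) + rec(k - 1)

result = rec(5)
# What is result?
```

rec(k) = 1 + 2·rec(k-1), rec(0)=3. Closed form: (3+1)·2^5 - 1 = 127.

Answer: 127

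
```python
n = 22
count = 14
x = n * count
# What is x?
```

Trace:
`n = 22` → n = 22
`count = 14` → count = 14
`x = n * count` → x = 308
So x = 308

Answer: 308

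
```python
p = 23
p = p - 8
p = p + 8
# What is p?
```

Trace:
`p = 23` → p = 23
`p = p - 8` → p = 15
`p = p + 8` → p = 23
So p = 23

Answer: 23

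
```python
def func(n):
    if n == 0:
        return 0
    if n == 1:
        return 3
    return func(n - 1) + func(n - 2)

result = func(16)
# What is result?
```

Build up from base cases: func(0)=0, func(1)=3, func(2)=3, func(3)=6, func(4)=9, func(5)=15, func(6)=24, ..., func(16)=2961

Answer: 2961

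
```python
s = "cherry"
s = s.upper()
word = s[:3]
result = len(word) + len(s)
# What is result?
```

Trace:
`s = "cherry"` → s = 'cherry'
`s = s.upper()` → s = 'CHERRY'
`word = s[:3]` → word = 'CHE'
`result = len(word) + len(s)` → result = 9
So result = 9

Answer: 9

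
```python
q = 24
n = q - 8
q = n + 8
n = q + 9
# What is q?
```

Trace:
`q = 24` → q = 24
`n = q - 8` → n = 16
`q = n + 8` → q = 24
`n = q + 9` → n = 33
So q = 24

Answer: 24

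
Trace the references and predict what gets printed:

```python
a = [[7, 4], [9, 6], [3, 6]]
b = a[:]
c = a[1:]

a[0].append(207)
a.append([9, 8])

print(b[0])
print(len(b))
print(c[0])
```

Key concept: slice with nested mutation.
Step by step:
`a = [[7, 4], [9, 6], [3, 6]]` → a = [[7, 4], [9, 6], [3, 6]]
`b = a[:]` → b = [[7, 4], [9, 6], [3, 6]]
`c = a[1:]` → c = [[9, 6], [3, 6]]
`a[0].append(207)` → a = [[7, 4, 207], [9, 6], [3, 6]]; b = [[7, 4, 207], [9, 6], [3, 6]]
`a.append([9, 8])` → a = [[7, 4, 207], [9, 6], [3, 6], [9, 8]]
`print(b[0])` → prints [7, 4, 207]
`print(len(b))` → prints 3
`print(c[0])` → prints [9, 6]

Answer:
[7, 4, 207]
3
[9, 6]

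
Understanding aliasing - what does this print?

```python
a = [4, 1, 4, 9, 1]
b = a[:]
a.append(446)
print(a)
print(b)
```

Key concept: slice [:] creates copy.
Step by step:
`a = [4, 1, 4, 9, 1]` → a = [4, 1, 4, 9, 1]
`b = a[:]` → b = [4, 1, 4, 9, 1]
`a.append(446)` → a = [4, 1, 4, 9, 1, 446]
`print(a)` → prints [4, 1, 4, 9, 1, 446]
`print(b)` → prints [4, 1, 4, 9, 1]

Answer:
[4, 1, 4, 9, 1, 446]
[4, 1, 4, 9, 1]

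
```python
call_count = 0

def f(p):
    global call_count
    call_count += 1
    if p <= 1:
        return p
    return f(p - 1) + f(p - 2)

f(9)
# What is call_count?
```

Calls(p) = 1 + Calls(p-1) + Calls(p-2); Calls(0)=Calls(1)=1. For p=9 this gives 109.

Answer: 109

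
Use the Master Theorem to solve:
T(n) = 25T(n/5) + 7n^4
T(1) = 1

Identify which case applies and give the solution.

a=25, b=5, f(n)=7n^4. log_5(25) = 2. Since c=4 > 2 and the regularity condition holds (25(n/5)^4 = (25/5^4)n^4 with 25/5^4 < 1), Case 3 applies: T(n) = Θ(f(n)) = O(n^4).

Answer: O(n^4) - Case 3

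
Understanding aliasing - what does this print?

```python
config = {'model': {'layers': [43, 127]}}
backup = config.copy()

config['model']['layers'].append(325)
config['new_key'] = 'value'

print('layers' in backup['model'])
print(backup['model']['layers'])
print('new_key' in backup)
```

Key concept: shallow copy gotcha with nested dict.
Step by step:
`config = {'model': {'layers': [43, 127]}}` → config = {'model': {'layers': [43, 127]}}
`backup = config.copy()` → backup = {'model': {'layers': [43, 127]}}
`config['model']['layers'].append(325)` → config = {'model': {'layers': [43, 127, 325]}}; backup = {'model': {'layers': [43, 127, 325]}}
`config['new_key'] = 'value'` → config = {'model': {'layers': [43, 127, 325]}, 'new_key': 'value'}
`print('layers' in backup['model'])` → prints True
`print(backup['model']['layers'])` → prints [43, 127, 325]
`print('new_key' in backup)` → prints False

Answer:
True
[43, 127, 325]
False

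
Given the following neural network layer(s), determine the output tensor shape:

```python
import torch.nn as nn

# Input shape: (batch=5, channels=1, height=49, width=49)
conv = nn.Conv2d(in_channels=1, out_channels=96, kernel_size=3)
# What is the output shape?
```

Input: (5, 1, 49, 49) -> Output: (5, 96, 47, 47)

Answer: (5, 96, 47, 47)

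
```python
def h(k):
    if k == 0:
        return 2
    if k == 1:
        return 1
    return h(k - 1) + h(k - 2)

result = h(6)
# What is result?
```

Build up from base cases: h(0)=2, h(1)=1, h(2)=3, h(3)=4, h(4)=7, h(5)=11, h(6)=18

Answer: 18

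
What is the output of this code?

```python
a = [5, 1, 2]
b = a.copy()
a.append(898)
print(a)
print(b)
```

Key concept: list.copy() creates independent copy.
Step by step:
`a = [5, 1, 2]` → a = [5, 1, 2]
`b = a.copy()` → b = [5, 1, 2]
`a.append(898)` → a = [5, 1, 2, 898]
`print(a)` → prints [5, 1, 2, 898]
`print(b)` → prints [5, 1, 2]

Answer:
[5, 1, 2, 898]
[5, 1, 2]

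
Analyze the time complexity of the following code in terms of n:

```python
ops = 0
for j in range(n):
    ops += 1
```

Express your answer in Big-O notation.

Each loop level contributes: n. Multiplying the contributions gives O(n).

Answer: O(n)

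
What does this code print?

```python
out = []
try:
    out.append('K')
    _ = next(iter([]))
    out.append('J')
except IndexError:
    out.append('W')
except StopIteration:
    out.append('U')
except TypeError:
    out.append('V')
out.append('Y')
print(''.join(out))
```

Execution trace: 'K' (try body) → 'U' (except StopIteration) → 'Y' (after the try/except). Output: KUY

Answer: KUY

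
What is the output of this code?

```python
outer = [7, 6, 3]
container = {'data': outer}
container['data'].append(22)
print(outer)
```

Key concept: dict holds reference to list.
Step by step:
`outer = [7, 6, 3]` → outer = [7, 6, 3]
`container = {'data': outer}` → container = {'data': [7, 6, 3]}
`container['data'].append(22)` → outer = [7, 6, 3, 22]; container = {'data': [7, 6, 3, 22]}
`print(outer)` → prints [7, 6, 3, 22]

Answer: [7, 6, 3, 22]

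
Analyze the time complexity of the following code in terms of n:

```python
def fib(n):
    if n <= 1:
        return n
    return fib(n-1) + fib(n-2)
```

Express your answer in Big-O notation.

This is Recursive Fibonacci (naive). Time complexity: O(2^n).

Answer: O(2^n)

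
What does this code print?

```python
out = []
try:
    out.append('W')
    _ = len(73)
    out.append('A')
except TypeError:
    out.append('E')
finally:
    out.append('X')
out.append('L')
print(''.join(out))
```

Execution trace: 'W' (try body) → 'E' (except TypeError) → 'X' (finally) → 'L' (after the try/except). Output: WEXL

Answer: WEXL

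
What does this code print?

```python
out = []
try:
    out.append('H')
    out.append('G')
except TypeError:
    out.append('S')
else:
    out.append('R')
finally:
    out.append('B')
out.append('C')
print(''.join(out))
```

Execution trace: 'H' (try body) → 'G' (try body, no exception) → 'R' (else) → 'B' (finally) → 'C' (after the try/except). Output: HGRBC

Answer: HGRBC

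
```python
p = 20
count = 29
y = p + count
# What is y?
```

Trace:
`p = 20` → p = 20
`count = 29` → count = 29
`y = p + count` → y = 49
So y = 49

Answer: 49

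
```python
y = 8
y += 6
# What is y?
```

Trace:
`y = 8` → y = 8
`y += 6` → y = 14
So y = 14

Answer: 14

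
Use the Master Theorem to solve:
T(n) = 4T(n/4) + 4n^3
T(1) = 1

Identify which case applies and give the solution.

a=4, b=4, f(n)=4n^3. log_4(4) = 1. Since c=3 > 1 and the regularity condition holds (4(n/4)^3 = (4/4^3)n^3 with 4/4^3 < 1), Case 3 applies: T(n) = Θ(f(n)) = O(n^3).

Answer: O(n^3) - Case 3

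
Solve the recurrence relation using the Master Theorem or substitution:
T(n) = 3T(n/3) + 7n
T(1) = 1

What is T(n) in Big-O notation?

By Master Theorem: a=3, b=3, f(n)=7n. Since log_3(3) = 1 and f(n) = Θ(n^1), Case 2 applies. T(n) = O(n log n).

Answer: O(n log n)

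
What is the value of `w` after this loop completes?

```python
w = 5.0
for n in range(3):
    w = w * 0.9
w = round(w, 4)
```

Exponential decay: 5.0 * 0.9^3
`w` takes the values: 5.0 → 4.5 → 4.05 → 3.645

Answer: 3.645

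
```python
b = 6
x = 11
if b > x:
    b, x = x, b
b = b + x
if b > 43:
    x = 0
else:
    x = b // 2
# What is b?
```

Trace:
`b = 6` → b = 6
`x = 11` → x = 11
`if b > x: ...` → b > x is False → no variable changes
`b = b + x` → b = 17
`if b > 43: ...` → b > 43 is False, take else branch → x = 8
So b = 17

Answer: 17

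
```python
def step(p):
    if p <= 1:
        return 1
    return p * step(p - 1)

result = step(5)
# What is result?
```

step(5) = 5 * 4 * 3 * 2 * 1 = 120

Answer: 120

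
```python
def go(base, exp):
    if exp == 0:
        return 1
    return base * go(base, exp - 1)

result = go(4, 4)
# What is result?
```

go(4, 4) = 4 * 4 * 4 * 4 = 256

Answer: 256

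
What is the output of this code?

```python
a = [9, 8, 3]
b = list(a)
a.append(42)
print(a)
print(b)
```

Key concept: list() constructor creates copy.
Step by step:
`a = [9, 8, 3]` → a = [9, 8, 3]
`b = list(a)` → b = [9, 8, 3]
`a.append(42)` → a = [9, 8, 3, 42]
`print(a)` → prints [9, 8, 3, 42]
`print(b)` → prints [9, 8, 3]

Answer:
[9, 8, 3, 42]
[9, 8, 3]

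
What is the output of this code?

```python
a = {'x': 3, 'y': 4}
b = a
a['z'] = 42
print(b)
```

Key concept: dict aliasing.
Step by step:
`a = {'x': 3, 'y': 4}` → a = {'x': 3, 'y': 4}
`b = a` → b = {'x': 3, 'y': 4} (same object as a)
`a['z'] = 42` → a = {'x': 3, 'y': 4, 'z': 42} (same object as b); b = {'x': 3, 'y': 4, 'z': 42} (same object as a)
`print(b)` → prints {'x': 3, 'y': 4, 'z': 42}

Answer: {'x': 3, 'y': 4, 'z': 42}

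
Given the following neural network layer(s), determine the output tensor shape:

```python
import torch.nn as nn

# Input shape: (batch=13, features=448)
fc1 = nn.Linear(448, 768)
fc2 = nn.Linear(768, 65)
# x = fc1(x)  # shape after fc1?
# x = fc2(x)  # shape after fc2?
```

Input: (13, 448) -> after fc1: (13, 768) -> Output: (13, 65)

Answer: (13, 65)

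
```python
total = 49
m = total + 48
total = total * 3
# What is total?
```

Trace:
`total = 49` → total = 49
`m = total + 48` → m = 97
`total = total * 3` → total = 147
So total = 147

Answer: 147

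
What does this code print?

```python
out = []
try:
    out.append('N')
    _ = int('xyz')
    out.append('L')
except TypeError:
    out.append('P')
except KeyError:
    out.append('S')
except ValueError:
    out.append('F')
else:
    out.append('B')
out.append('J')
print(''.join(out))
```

Execution trace: 'N' (try body) → 'F' (except ValueError) → 'J' (after the try/except). Output: NFJ

Answer: NFJ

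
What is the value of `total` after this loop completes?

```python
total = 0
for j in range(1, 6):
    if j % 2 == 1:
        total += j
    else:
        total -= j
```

Add odd, subtract even
`total` takes the values: 0 → 1 → -1 → 2 → -2 → 3

Answer: 3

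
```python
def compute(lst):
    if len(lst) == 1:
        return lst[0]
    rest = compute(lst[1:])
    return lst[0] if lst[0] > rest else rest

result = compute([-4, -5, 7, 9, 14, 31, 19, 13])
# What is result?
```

Recursive max over [-4, -5, 7, 9, 14, 31, 19, 13] = 31

Answer: 31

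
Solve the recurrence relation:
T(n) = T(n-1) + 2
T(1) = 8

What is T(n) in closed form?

Unrolling: T(n) = T(1) + 2·(n-1) = 8 + 2(n-1) = 2n + 6.

Answer: T(n) = 2n + 6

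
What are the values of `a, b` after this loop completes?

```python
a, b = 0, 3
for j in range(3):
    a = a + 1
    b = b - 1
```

a goes 0→3, b goes 3→0
`a, b` takes the values: (0, 3) → (1, 3) → (1, 2) → (2, 2) → (2, 1) → (3, 1) → (3, 0)

Answer: 3, 0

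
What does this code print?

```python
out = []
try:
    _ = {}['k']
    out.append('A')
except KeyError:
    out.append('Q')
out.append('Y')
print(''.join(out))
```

Execution trace: 'Q' (except KeyError) → 'Y' (after the try/except). Output: QY

Answer: QY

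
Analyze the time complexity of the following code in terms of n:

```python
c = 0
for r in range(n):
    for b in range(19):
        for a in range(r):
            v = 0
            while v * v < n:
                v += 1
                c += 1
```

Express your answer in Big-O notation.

Each loop level contributes: n × 1 × n × √n. Multiplying the contributions gives O(n^2√n).

Answer: O(n^2√n)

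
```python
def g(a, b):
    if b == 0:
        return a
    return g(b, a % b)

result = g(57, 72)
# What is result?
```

g(57, 72) -> g(72, 57) -> g(57, 15) -> g(15, 12) -> g(12, 3) -> g(3, 0) -> 3

Answer: 3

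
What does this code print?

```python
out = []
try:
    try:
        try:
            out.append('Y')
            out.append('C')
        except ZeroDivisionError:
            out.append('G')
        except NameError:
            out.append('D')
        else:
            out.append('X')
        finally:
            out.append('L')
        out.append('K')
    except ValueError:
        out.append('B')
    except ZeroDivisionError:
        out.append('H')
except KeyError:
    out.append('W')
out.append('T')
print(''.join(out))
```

Execution trace: 'Y' (inner try body) → 'C' (inner try body, no exception) → 'X' (inner else) → 'L' (inner finally) → 'K' (try body, no exception) → 'T' (after the try/except). Output: YCXLKT

Answer: YCXLKT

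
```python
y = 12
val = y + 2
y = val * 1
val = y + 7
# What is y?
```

Trace:
`y = 12` → y = 12
`val = y + 2` → val = 14
`y = val * 1` → y = 14
`val = y + 7` → val = 21
So y = 14

Answer: 14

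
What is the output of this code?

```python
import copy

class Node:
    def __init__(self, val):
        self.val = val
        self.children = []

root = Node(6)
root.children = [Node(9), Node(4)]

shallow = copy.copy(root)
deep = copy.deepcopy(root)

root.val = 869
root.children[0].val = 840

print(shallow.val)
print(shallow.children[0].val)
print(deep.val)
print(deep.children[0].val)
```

Key concept: deep copy with custom objects.
Step by step:
`root = Node(6)` → root = Node(val=6, children=[])
`root.children = [Node(9), Node(4)]` → root = Node(val=6, children=[Node(val=9, children=[]), Node(val=4, children=[])])
`shallow = copy.copy(root)` → shallow = Node(val=6, children=[Node(val=9, children=[]), Node(val=4, children=[])])
`deep = copy.deepcopy(root)` → deep = Node(val=6, children=[Node(val=9, children=[]), Node(val=4, children=[])])
`root.val = 869` → root = Node(val=869, children=[Node(val=9, children=[]), Node(val=4, children=[])])
`root.children[0].val = 840` → root = Node(val=869, children=[Node(val=840, children=[]), Node(val=4, children=[])]); shallow = Node(val=6, children=[Node(val=840, children=[]), Node(val=4, children=[])])
`print(shallow.val)` → prints 6
`print(shallow.children[0].val)` → prints 840
`print(deep.val)` → prints 6
`print(deep.children[0].val)` → prints 9

Answer:
6
840
6
9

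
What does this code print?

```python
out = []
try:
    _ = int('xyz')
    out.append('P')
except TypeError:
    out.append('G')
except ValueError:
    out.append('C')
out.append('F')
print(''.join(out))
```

Execution trace: 'C' (except ValueError) → 'F' (after the try/except). Output: CF

Answer: CF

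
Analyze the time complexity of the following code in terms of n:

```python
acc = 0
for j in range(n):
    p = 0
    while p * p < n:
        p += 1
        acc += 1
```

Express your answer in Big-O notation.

Each loop level contributes: n × √n. Multiplying the contributions gives O(n√n).

Answer: O(n√n)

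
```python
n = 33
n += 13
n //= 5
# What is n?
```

Trace:
`n = 33` → n = 33
`n += 13` → n = 46
`n //= 5` → n = 9
So n = 9

Answer: 9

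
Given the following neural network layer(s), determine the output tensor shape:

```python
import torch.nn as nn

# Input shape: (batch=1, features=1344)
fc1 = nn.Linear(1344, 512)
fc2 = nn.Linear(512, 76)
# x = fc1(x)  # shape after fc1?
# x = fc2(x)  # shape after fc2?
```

Input: (1, 1344) -> after fc1: (1, 512) -> Output: (1, 76)

Answer: (1, 76)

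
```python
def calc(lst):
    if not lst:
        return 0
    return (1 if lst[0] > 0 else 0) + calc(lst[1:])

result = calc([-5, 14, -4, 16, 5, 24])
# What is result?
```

Count of positive elements in [-5, 14, -4, 16, 5, 24] = 4

Answer: 4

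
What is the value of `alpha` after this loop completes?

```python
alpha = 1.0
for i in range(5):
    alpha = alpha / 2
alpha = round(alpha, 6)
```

Halving LR 5 times: 1 / 2^5
`alpha` takes the values: 1.0 → 0.5 → 0.25 → 0.125 → 0.0625 → 0.03125

Answer: 0.03125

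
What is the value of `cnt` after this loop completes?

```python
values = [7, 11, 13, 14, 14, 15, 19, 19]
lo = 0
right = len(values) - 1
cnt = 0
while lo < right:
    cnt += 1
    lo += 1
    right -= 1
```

Iterations until pointers meet (list length 8)
`cnt` takes the values: 0 → 1 → 2 → 3 → 4

Answer: 4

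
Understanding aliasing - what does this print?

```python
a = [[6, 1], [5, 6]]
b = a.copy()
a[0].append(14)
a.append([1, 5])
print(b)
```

Key concept: shallow copy with nested lists.
Step by step:
`a = [[6, 1], [5, 6]]` → a = [[6, 1], [5, 6]]
`b = a.copy()` → b = [[6, 1], [5, 6]]
`a[0].append(14)` → a = [[6, 1, 14], [5, 6]]; b = [[6, 1, 14], [5, 6]]
`a.append([1, 5])` → a = [[6, 1, 14], [5, 6], [1, 5]]
`print(b)` → prints [[6, 1, 14], [5, 6]]

Answer: [[6, 1, 14], [5, 6]]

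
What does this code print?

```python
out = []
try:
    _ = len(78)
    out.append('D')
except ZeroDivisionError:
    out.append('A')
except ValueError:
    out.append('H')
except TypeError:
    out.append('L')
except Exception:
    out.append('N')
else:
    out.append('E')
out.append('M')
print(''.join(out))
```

Execution trace: 'L' (except TypeError) → 'M' (after the try/except). Output: LM

Answer: LM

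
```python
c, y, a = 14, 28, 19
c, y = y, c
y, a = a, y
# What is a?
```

Trace:
`c, y, a = 14, 28, 19` → c = 14; y = 28; a = 19
`c, y = y, c` → c = 28; y = 14
`y, a = a, y` → y = 19; a = 14
So a = 14

Answer: 14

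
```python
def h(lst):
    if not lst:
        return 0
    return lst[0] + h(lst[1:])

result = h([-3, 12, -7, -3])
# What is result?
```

(-3) + 12 + (-7) + (-3) + 0 = -1

Answer: -1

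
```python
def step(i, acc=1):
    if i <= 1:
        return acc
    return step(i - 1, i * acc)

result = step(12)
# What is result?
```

Accumulator trace (n, acc): (12, 1) -> (11, 12) -> (10, 132) -> (9, 1320) -> (8, 11880) -> (7, 95040) -> (6, 665280) -> (5, 3991680) -> (4, 19958400) -> (3, 79833600) -> (2, 239500800) -> (1, 479001600) -> return 479001600

Answer: 479001600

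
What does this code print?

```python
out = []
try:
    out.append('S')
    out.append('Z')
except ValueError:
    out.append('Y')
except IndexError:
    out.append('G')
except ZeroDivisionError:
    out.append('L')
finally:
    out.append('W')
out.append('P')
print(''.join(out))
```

Execution trace: 'S' (try body) → 'Z' (try body, no exception) → 'W' (finally) → 'P' (after the try/except). Output: SZWP

Answer: SZWP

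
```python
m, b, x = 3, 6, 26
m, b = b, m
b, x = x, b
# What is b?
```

Trace:
`m, b, x = 3, 6, 26` → m = 3; b = 6; x = 26
`m, b = b, m` → m = 6; b = 3
`b, x = x, b` → b = 26; x = 3
So b = 26

Answer: 26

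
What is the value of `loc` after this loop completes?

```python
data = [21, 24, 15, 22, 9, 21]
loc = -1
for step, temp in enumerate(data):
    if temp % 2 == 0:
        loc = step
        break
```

First even number index in [21, 24, 15, 22, 9, 21]
`loc` takes the values: -1 → 1

Answer: 1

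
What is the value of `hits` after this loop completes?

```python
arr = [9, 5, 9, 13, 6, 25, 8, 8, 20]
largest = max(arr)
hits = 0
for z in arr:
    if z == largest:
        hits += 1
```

Count of max value 25 in [9, 5, 9, 13, 6, 25, 8, 8, 20]
`hits` takes the values: 0 → 1

Answer: 1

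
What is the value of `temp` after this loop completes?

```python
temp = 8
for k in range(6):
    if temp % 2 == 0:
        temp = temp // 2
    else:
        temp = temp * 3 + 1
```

Collatz-style transformation from 8
`temp` takes the values: 8 → 4 → 2 → 1 → 4 → 2 → 1

Answer: 1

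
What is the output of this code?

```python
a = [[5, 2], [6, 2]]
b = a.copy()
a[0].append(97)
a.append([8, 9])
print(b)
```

Key concept: shallow copy with nested lists.
Step by step:
`a = [[5, 2], [6, 2]]` → a = [[5, 2], [6, 2]]
`b = a.copy()` → b = [[5, 2], [6, 2]]
`a[0].append(97)` → a = [[5, 2, 97], [6, 2]]; b = [[5, 2, 97], [6, 2]]
`a.append([8, 9])` → a = [[5, 2, 97], [6, 2], [8, 9]]
`print(b)` → prints [[5, 2, 97], [6, 2]]

Answer: [[5, 2, 97], [6, 2]]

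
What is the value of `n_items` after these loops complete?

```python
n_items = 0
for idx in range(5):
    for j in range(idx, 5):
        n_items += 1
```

Upper triangle: 5 + 4 + ... + 1
`n_items` takes the values: 0 → 1 → 2 → 3 → 4 → 5 → 6 → 7 → 8 → 9 → 10 → 11 → 12 → 13 → 14 → 15

Answer: 15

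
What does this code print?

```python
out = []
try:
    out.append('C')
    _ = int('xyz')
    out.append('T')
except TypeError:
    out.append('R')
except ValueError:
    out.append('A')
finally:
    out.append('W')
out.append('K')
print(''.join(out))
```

Execution trace: 'C' (try body) → 'A' (except ValueError) → 'W' (finally) → 'K' (after the try/except). Output: CAWK

Answer: CAWK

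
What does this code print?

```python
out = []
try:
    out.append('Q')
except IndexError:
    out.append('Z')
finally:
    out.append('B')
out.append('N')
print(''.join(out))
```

Execution trace: 'Q' (try body, no exception) → 'B' (finally) → 'N' (after the try/except). Output: QBN

Answer: QBN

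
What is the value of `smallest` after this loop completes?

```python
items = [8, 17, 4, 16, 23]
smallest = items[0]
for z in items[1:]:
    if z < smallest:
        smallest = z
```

Minimum of [8, 17, 4, 16, 23]
`smallest` takes the values: 8 → 4

Answer: 4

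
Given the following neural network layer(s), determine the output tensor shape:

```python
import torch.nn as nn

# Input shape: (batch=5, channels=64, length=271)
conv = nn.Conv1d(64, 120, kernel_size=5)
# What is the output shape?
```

Input: (5, 64, 271) -> Output: (5, 120, 267)

Answer: (5, 120, 267)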